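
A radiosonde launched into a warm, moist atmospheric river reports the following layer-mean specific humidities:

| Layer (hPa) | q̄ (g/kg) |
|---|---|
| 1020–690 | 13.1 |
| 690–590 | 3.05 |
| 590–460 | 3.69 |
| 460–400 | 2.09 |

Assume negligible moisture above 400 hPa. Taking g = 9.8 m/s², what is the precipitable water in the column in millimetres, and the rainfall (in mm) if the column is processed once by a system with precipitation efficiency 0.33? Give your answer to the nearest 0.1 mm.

Precipitable water is the column-integrated vapour mass per unit area: PW = (1/g) Σ q̄ Δp, with q in kg/kg and Δp in Pa (1 kg/m² of water = 1 mm).
Layer 1020–690 hPa: Δp = 330 hPa = 33000 Pa, q̄ = 0.0131 kg/kg → 0.0131 × 33000 / 9.8 = 44.11 mm
Layer 690–590 hPa: Δp = 100 hPa = 10000 Pa, q̄ = 0.00305 kg/kg → 0.00305 × 10000 / 9.8 = 3.11 mm
Layer 590–460 hPa: Δp = 130 hPa = 13000 Pa, q̄ = 0.00369 kg/kg → 0.00369 × 13000 / 9.8 = 4.89 mm
Layer 460–400 hPa: Δp = 60 hPa = 6000 Pa, q̄ = 0.00209 kg/kg → 0.00209 × 6000 / 9.8 = 1.28 mm
PW = 44.11 + 3.11 + 4.89 + 1.28 = 53.39 ≈ 53.4 mm.
Rainfall = ε × PW = 0.33 × 53.4 = 17.6 mm.

PW ≈ 53.4 mm; rainfall ≈ 17.6 mm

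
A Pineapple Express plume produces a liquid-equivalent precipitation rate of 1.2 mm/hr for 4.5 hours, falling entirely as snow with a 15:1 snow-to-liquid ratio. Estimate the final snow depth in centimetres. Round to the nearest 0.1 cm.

Liquid-equivalent depth = 1.2 × 4.5 = 5.4 mm.
Snow depth = 5.4 mm × 15 = 81 mm = 8.1 cm.

snow depth ≈ 8.1 cm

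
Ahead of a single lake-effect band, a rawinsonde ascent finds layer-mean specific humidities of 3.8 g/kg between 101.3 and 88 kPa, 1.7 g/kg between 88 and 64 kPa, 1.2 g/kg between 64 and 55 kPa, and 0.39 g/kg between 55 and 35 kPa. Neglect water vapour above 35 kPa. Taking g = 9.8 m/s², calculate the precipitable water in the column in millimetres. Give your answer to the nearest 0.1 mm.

Precipitable water is the column-integrated vapour mass per unit area: PW = (1/g) Σ q̄ Δp, with q in kg/kg and Δp in Pa (1 kg/m² of water = 1 mm).
Layer 101.3–88 kPa: Δp = 133 hPa = 13300 Pa, q̄ = 0.0038 kg/kg → 0.0038 × 13300 / 9.8 = 5.16 mm
Layer 88–64 kPa: Δp = 240 hPa = 24000 Pa, q̄ = 0.0017 kg/kg → 0.0017 × 24000 / 9.8 = 4.16 mm
Layer 64–55 kPa: Δp = 90 hPa = 9000 Pa, q̄ = 0.0012 kg/kg → 0.0012 × 9000 / 9.8 = 1.10 mm
Layer 55–35 kPa: Δp = 200 hPa = 20000 Pa, q̄ = 0.00039 kg/kg → 0.00039 × 20000 / 9.8 = 0.80 mm
PW = 5.16 + 4.16 + 1.10 + 0.80 = 11.22 ≈ 11.2 mm.

PW ≈ 11.2 mm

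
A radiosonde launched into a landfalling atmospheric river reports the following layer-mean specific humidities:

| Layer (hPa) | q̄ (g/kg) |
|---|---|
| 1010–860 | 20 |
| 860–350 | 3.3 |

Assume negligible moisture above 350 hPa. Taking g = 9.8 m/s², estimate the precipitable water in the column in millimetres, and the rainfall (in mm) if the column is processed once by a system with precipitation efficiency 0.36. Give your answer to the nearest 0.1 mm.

Precipitable water is the column-integrated vapour mass per unit area: PW = (1/g) Σ q̄ Δp, with q in kg/kg and Δp in Pa (1 kg/m² of water = 1 mm).
Layer 1010–860 hPa: Δp = 150 hPa = 15000 Pa, q̄ = 0.02 kg/kg → 0.02 × 15000 / 9.8 = 30.61 mm
Layer 860–350 hPa: Δp = 510 hPa = 51000 Pa, q̄ = 0.0033 kg/kg → 0.0033 × 51000 / 9.8 = 17.17 mm
PW = 30.61 + 17.17 = 47.78 ≈ 47.8 mm.
Rainfall = ε × PW = 0.36 × 47.8 = 17.2 mm.

PW ≈ 47.8 mm; rainfall ≈ 17.2 mm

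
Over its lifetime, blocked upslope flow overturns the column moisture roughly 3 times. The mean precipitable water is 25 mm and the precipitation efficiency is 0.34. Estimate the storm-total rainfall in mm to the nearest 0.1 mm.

Each cycle deposits ε × PW = 0.34 × 25 = 8.5 mm.
Over 3 cycles: 3 × 8.5 = 25.5 mm.

rainfall ≈ 25.5 mm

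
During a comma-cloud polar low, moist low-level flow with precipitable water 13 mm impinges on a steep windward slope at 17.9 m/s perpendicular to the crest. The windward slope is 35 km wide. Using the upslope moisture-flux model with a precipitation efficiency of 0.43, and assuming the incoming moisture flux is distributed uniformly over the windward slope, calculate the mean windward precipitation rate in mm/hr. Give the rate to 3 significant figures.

R ≈ 10.3 mm/hr

Incoming column moisture flux per unit ridge length: F = V × PW = 17.9 × 13 = 232.7 mm·m/s.
Spread over the 35 km slope with efficiency ε = 0.43: R = ε·F/W = 0.43 × 232.7 / 35000 m = 2.859e-03 mm/s.
R = 2.859e-03 × 3600 = 10.3 mm/hr.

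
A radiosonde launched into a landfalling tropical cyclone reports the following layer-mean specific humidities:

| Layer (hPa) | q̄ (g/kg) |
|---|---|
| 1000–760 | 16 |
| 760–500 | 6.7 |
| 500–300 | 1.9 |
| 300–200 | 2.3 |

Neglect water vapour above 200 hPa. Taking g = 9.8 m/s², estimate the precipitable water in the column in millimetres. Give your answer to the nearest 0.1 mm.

Precipitable water is the column-integrated vapour mass per unit area: PW = (1/g) Σ q̄ Δp, with q in kg/kg and Δp in Pa (1 kg/m² of water = 1 mm).
Layer 1000–760 hPa: Δp = 240 hPa = 24000 Pa, q̄ = 0.016 kg/kg → 0.016 × 24000 / 9.8 = 39.18 mm
Layer 760–500 hPa: Δp = 260 hPa = 26000 Pa, q̄ = 0.0067 kg/kg → 0.0067 × 26000 / 9.8 = 17.78 mm
Layer 500–300 hPa: Δp = 200 hPa = 20000 Pa, q̄ = 0.0019 kg/kg → 0.0019 × 20000 / 9.8 = 3.88 mm
Layer 300–200 hPa: Δp = 100 hPa = 10000 Pa, q̄ = 0.0023 kg/kg → 0.0023 × 10000 / 9.8 = 2.35 mm
PW = 39.18 + 17.78 + 3.88 + 2.35 = 63.19 ≈ 63.2 mm.

PW ≈ 63.2 mm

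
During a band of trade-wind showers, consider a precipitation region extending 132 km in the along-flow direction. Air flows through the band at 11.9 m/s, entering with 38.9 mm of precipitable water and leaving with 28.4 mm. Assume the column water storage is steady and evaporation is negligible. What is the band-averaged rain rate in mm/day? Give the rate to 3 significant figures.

R ≈ 81.8 mm/day

Column moisture flux per unit crosswind length is F = V × PW.
Inflow: F_in = 11.9 × 38.9 = 462.91 mm·m/s
Outflow: F_out = 11.9 × 28.4 = 337.96 mm·m/s
Steady-state rate R = (F_in − F_out)/L = (462.91 − 337.96) / 132000 m = 9.466e-04 mm/s.
R = 9.466e-04 × 3600 × 24 = 81.8 mm/day.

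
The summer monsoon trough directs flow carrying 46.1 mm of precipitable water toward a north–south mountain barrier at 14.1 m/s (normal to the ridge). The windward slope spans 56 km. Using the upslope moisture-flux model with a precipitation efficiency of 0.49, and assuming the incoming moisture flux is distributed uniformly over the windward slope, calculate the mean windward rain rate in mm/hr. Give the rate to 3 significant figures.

R ≈ 20.5 mm/hr

Incoming column moisture flux per unit ridge length: F = V × PW = 14.1 × 46.1 = 650.01 mm·m/s.
Spread over the 56 km slope with efficiency ε = 0.49: R = ε·F/W = 0.49 × 650.01 / 56000 m = 5.688e-03 mm/s.
R = 5.688e-03 × 3600 = 20.5 mm/hr.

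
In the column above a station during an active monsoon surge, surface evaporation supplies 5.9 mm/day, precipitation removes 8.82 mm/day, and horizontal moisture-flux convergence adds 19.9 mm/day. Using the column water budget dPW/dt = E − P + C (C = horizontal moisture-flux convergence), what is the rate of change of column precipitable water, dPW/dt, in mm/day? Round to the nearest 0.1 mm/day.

dPW/dt = E − P + C = 5.9 − 8.82 + (19.9) = 17.0 mm/day.

dPW/dt ≈ 17.0 mm/day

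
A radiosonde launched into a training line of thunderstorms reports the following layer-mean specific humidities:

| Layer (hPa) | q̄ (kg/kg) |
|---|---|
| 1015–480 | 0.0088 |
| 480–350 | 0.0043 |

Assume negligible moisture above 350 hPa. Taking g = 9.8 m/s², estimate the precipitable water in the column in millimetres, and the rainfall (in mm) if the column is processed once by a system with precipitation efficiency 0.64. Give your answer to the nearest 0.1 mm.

Precipitable water is the column-integrated vapour mass per unit area: PW = (1/g) Σ q̄ Δp, with q in kg/kg and Δp in Pa (1 kg/m² of water = 1 mm).
Layer 1015–480 hPa: Δp = 535 hPa = 53500 Pa, q̄ = 0.0088 kg/kg → 0.0088 × 53500 / 9.8 = 48.04 mm
Layer 480–350 hPa: Δp = 130 hPa = 13000 Pa, q̄ = 0.0043 kg/kg → 0.0043 × 13000 / 9.8 = 5.70 mm
PW = 48.04 + 5.70 = 53.74 ≈ 53.7 mm.
Rainfall = ε × PW = 0.64 × 53.7 = 34.4 mm.

PW ≈ 53.7 mm; rainfall ≈ 34.4 mm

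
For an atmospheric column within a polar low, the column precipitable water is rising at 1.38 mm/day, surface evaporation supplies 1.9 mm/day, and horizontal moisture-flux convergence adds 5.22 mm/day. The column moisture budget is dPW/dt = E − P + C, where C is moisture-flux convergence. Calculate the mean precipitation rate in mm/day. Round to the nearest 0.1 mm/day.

P ≈ 5.7 mm/day

dPW/dt = +1.38 mm/day.
P = E + C − dPW/dt = 1.9 + (5.22) − (+1.38) = 5.7 mm/day.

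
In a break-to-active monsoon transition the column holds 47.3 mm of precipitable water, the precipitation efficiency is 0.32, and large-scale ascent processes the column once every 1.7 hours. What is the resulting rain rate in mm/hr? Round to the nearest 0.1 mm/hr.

Each overturning extracts ε × PW = 0.32 × 47.3 = 15.136 mm.
Rate = ε·PW / τ = 15.136 / 1.7 h = 8.9 mm/hr.

R ≈ 8.9 mm/hr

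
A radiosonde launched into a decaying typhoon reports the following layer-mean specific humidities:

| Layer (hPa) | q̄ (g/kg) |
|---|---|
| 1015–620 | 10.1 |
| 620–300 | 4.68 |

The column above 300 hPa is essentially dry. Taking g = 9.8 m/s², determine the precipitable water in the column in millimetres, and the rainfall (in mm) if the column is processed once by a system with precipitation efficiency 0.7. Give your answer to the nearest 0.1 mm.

PW ≈ 56.0 mm; rainfall ≈ 39.2 mm

Precipitable water is the column-integrated vapour mass per unit area: PW = (1/g) Σ q̄ Δp, with q in kg/kg and Δp in Pa (1 kg/m² of water = 1 mm).
Layer 1015–620 hPa: Δp = 395 hPa = 39500 Pa, q̄ = 0.0101 kg/kg → 0.0101 × 39500 / 9.8 = 40.71 mm
Layer 620–300 hPa: Δp = 320 hPa = 32000 Pa, q̄ = 0.00468 kg/kg → 0.00468 × 32000 / 9.8 = 15.28 mm
PW = 40.71 + 15.28 = 55.99 ≈ 56.0 mm.
Rainfall = ε × PW = 0.7 × 56.0 = 39.2 mm.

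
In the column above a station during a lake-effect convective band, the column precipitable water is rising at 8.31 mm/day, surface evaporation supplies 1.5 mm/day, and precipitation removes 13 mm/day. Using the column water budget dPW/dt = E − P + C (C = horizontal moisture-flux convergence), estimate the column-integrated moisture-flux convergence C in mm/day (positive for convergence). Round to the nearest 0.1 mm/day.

C ≈ 19.8 mm/day

dPW/dt = +8.31 mm/day.
C = dPW/dt − E + P = (+8.31) − 1.5 + 13 = 19.8 mm/day.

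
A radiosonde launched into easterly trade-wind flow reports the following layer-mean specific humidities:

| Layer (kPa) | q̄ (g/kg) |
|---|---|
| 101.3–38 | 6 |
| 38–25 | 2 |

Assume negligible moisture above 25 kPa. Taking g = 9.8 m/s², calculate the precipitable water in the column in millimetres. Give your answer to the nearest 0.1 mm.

PW ≈ 41.4 mm

Precipitable water is the column-integrated vapour mass per unit area: PW = (1/g) Σ q̄ Δp, with q in kg/kg and Δp in Pa (1 kg/m² of water = 1 mm).
Layer 101.3–38 kPa: Δp = 633 hPa = 63300 Pa, q̄ = 0.006 kg/kg → 0.006 × 63300 / 9.8 = 38.76 mm
Layer 38–25 kPa: Δp = 130 hPa = 13000 Pa, q̄ = 0.002 kg/kg → 0.002 × 13000 / 9.8 = 2.65 mm
PW = 38.76 + 2.65 = 41.41 ≈ 41.4 mm.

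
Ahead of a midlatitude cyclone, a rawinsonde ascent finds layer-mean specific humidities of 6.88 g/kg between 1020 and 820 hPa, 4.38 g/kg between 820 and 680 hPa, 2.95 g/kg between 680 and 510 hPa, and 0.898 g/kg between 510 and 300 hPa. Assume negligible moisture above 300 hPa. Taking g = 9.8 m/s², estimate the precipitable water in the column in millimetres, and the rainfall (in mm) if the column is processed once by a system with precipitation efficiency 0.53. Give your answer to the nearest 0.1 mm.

Precipitable water is the column-integrated vapour mass per unit area: PW = (1/g) Σ q̄ Δp, with q in kg/kg and Δp in Pa (1 kg/m² of water = 1 mm).
Layer 1020–820 hPa: Δp = 200 hPa = 20000 Pa, q̄ = 0.00688 kg/kg → 0.00688 × 20000 / 9.8 = 14.04 mm
Layer 820–680 hPa: Δp = 140 hPa = 14000 Pa, q̄ = 0.00438 kg/kg → 0.00438 × 14000 / 9.8 = 6.26 mm
Layer 680–510 hPa: Δp = 170 hPa = 17000 Pa, q̄ = 0.00295 kg/kg → 0.00295 × 17000 / 9.8 = 5.12 mm
Layer 510–300 hPa: Δp = 210 hPa = 21000 Pa, q̄ = 0.000898 kg/kg → 0.000898 × 21000 / 9.8 = 1.92 mm
PW = 14.04 + 6.26 + 5.12 + 1.92 = 27.34 ≈ 27.3 mm.
Rainfall = ε × PW = 0.53 × 27.3 = 14.5 mm.

PW ≈ 27.3 mm; rainfall ≈ 14.5 mm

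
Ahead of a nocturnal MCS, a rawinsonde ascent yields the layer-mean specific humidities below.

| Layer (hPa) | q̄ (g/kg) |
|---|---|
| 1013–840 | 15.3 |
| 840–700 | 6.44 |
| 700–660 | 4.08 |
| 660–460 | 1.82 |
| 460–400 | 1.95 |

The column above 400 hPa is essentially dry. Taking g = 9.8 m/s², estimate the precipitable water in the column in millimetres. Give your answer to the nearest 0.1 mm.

PW ≈ 42.8 mm

Precipitable water is the column-integrated vapour mass per unit area: PW = (1/g) Σ q̄ Δp, with q in kg/kg and Δp in Pa (1 kg/m² of water = 1 mm).
Layer 1013–840 hPa: Δp = 173 hPa = 17300 Pa, q̄ = 0.0153 kg/kg → 0.0153 × 17300 / 9.8 = 27.01 mm
Layer 840–700 hPa: Δp = 140 hPa = 14000 Pa, q̄ = 0.00644 kg/kg → 0.00644 × 14000 / 9.8 = 9.20 mm
Layer 700–660 hPa: Δp = 40 hPa = 4000 Pa, q̄ = 0.00408 kg/kg → 0.00408 × 4000 / 9.8 = 1.67 mm
Layer 660–460 hPa: Δp = 200 hPa = 20000 Pa, q̄ = 0.00182 kg/kg → 0.00182 × 20000 / 9.8 = 3.71 mm
Layer 460–400 hPa: Δp = 60 hPa = 6000 Pa, q̄ = 0.00195 kg/kg → 0.00195 × 6000 / 9.8 = 1.19 mm
PW = 27.01 + 9.20 + 1.67 + 3.71 + 1.19 = 42.78 ≈ 42.8 mm.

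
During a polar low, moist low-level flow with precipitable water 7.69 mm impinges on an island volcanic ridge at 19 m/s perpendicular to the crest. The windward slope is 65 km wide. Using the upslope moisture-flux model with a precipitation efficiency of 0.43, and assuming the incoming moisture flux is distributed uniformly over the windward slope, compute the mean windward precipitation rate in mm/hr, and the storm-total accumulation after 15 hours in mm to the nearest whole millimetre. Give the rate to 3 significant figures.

R ≈ 3.48 mm/hr; total ≈ 52 mm

Incoming column moisture flux per unit ridge length: F = V × PW = 19 × 7.69 = 146.11 mm·m/s.
Spread over the 65 km slope with efficiency ε = 0.43: R = ε·F/W = 0.43 × 146.11 / 65000 m = 9.666e-04 mm/s.
R = 9.666e-04 × 3600 = 3.48 mm/hr.
Over 15 h: total = 3.48 × 15 = 52.2 ≈ 52 mm.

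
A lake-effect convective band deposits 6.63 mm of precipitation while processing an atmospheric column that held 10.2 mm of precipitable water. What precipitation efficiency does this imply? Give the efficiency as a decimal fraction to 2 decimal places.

ε = precipitation / PW = 6.63 / 10.2 = 0.65.

ε ≈ 0.65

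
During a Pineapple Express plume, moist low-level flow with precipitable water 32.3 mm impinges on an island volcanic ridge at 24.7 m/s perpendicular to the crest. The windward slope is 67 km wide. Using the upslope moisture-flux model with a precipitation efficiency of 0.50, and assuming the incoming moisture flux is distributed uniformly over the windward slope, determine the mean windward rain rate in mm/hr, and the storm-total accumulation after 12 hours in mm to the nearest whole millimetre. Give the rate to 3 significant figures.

Incoming column moisture flux per unit ridge length: F = V × PW = 24.7 × 32.3 = 797.81 mm·m/s.
Spread over the 67 km slope with efficiency ε = 0.50: R = ε·F/W = 0.50 × 797.81 / 67000 m = 5.954e-03 mm/s.
R = 5.954e-03 × 3600 = 21.4 mm/hr.
Over 12 h: total = 21.4 × 12 = 256.8 ≈ 257 mm.

R ≈ 21.4 mm/hr; total ≈ 257 mm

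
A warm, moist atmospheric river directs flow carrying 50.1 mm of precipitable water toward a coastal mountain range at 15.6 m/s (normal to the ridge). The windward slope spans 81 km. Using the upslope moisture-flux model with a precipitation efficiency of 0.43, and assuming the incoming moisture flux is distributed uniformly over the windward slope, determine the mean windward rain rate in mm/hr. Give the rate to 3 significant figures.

Incoming column moisture flux per unit ridge length: F = V × PW = 15.6 × 50.1 = 781.56 mm·m/s.
Spread over the 81 km slope with efficiency ε = 0.43: R = ε·F/W = 0.43 × 781.56 / 81000 m = 4.149e-03 mm/s.
R = 4.149e-03 × 3600 = 14.9 mm/hr.

R ≈ 14.9 mm/hr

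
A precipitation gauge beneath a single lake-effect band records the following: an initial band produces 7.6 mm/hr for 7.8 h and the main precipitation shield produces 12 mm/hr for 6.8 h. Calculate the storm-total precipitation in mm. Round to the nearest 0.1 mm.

Total = Σ Rᵢ Δtᵢ = 7.6 × 7.8 + 12 × 6.8
      = 59.28 + 81.6 = 140.9 mm.

total ≈ 140.9 mm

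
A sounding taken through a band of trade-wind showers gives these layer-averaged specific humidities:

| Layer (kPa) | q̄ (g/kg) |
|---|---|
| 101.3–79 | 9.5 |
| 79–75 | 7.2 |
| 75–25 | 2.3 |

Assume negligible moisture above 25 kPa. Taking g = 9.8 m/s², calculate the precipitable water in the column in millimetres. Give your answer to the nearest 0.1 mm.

PW ≈ 36.3 mm

Precipitable water is the column-integrated vapour mass per unit area: PW = (1/g) Σ q̄ Δp, with q in kg/kg and Δp in Pa (1 kg/m² of water = 1 mm).
Layer 101.3–79 kPa: Δp = 223 hPa = 22300 Pa, q̄ = 0.0095 kg/kg → 0.0095 × 22300 / 9.8 = 21.62 mm
Layer 79–75 kPa: Δp = 40 hPa = 4000 Pa, q̄ = 0.0072 kg/kg → 0.0072 × 4000 / 9.8 = 2.94 mm
Layer 75–25 kPa: Δp = 500 hPa = 50000 Pa, q̄ = 0.0023 kg/kg → 0.0023 × 50000 / 9.8 = 11.73 mm
PW = 21.62 + 2.94 + 11.73 = 36.29 ≈ 36.3 mm.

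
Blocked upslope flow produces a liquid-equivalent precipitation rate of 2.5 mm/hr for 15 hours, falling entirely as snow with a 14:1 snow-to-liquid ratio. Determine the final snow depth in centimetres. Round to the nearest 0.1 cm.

snow depth ≈ 52.5 cm

Liquid-equivalent depth = 2.5 × 15 = 37.5 mm.
Snow depth = 37.5 mm × 14 = 525 mm = 52.5 cm.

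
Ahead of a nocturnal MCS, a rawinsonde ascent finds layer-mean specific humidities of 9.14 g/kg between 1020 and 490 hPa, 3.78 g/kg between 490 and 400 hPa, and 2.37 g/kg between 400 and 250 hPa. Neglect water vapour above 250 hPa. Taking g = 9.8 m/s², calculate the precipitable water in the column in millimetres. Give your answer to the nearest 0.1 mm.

Precipitable water is the column-integrated vapour mass per unit area: PW = (1/g) Σ q̄ Δp, with q in kg/kg and Δp in Pa (1 kg/m² of water = 1 mm).
Layer 1020–490 hPa: Δp = 530 hPa = 53000 Pa, q̄ = 0.00914 kg/kg → 0.00914 × 53000 / 9.8 = 49.43 mm
Layer 490–400 hPa: Δp = 90 hPa = 9000 Pa, q̄ = 0.00378 kg/kg → 0.00378 × 9000 / 9.8 = 3.47 mm
Layer 400–250 hPa: Δp = 150 hPa = 15000 Pa, q̄ = 0.00237 kg/kg → 0.00237 × 15000 / 9.8 = 3.63 mm
PW = 49.43 + 3.47 + 3.63 = 56.53 ≈ 56.5 mm.

PW ≈ 56.5 mm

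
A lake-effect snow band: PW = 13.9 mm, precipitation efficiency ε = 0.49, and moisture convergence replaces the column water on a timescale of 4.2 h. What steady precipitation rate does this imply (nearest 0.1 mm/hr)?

Each overturning extracts ε × PW = 0.49 × 13.9 = 6.811 mm.
Rate = ε·PW / τ = 6.811 / 4.2 h = 1.6 mm/hr.

R ≈ 1.6 mm/hr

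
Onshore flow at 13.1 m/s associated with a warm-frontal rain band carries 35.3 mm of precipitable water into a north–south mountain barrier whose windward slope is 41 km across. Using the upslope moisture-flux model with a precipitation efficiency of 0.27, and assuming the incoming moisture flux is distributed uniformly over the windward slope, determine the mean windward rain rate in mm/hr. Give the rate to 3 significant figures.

Incoming column moisture flux per unit ridge length: F = V × PW = 13.1 × 35.3 = 462.43 mm·m/s.
Spread over the 41 km slope with efficiency ε = 0.27: R = ε·F/W = 0.27 × 462.43 / 41000 m = 3.045e-03 mm/s.
R = 3.045e-03 × 3600 = 11.0 mm/hr.

R ≈ 11.0 mm/hr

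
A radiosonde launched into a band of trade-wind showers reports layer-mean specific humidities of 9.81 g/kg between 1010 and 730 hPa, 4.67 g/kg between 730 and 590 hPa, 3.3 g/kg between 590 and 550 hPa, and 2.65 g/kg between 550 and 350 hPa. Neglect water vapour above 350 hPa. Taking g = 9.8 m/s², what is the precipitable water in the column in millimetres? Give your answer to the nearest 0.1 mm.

PW ≈ 41.5 mm

Precipitable water is the column-integrated vapour mass per unit area: PW = (1/g) Σ q̄ Δp, with q in kg/kg and Δp in Pa (1 kg/m² of water = 1 mm).
Layer 1010–730 hPa: Δp = 280 hPa = 28000 Pa, q̄ = 0.00981 kg/kg → 0.00981 × 28000 / 9.8 = 28.03 mm
Layer 730–590 hPa: Δp = 140 hPa = 14000 Pa, q̄ = 0.00467 kg/kg → 0.00467 × 14000 / 9.8 = 6.67 mm
Layer 590–550 hPa: Δp = 40 hPa = 4000 Pa, q̄ = 0.0033 kg/kg → 0.0033 × 4000 / 9.8 = 1.35 mm
Layer 550–350 hPa: Δp = 200 hPa = 20000 Pa, q̄ = 0.00265 kg/kg → 0.00265 × 20000 / 9.8 = 5.41 mm
PW = 28.03 + 6.67 + 1.35 + 5.41 = 41.46 ≈ 41.5 mm.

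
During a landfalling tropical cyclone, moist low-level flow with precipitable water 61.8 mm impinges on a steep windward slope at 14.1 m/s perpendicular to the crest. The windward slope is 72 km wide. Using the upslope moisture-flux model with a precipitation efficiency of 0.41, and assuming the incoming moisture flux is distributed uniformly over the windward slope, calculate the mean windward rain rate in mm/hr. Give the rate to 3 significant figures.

R ≈ 17.9 mm/hr

Incoming column moisture flux per unit ridge length: F = V × PW = 14.1 × 61.8 = 871.38 mm·m/s.
Spread over the 72 km slope with efficiency ε = 0.41: R = ε·F/W = 0.41 × 871.38 / 72000 m = 4.962e-03 mm/s.
R = 4.962e-03 × 3600 = 17.9 mm/hr.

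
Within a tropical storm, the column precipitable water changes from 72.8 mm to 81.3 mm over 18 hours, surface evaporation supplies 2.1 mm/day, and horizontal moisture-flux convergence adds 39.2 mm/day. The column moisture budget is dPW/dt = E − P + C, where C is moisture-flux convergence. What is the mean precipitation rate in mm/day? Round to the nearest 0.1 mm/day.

P ≈ 30.0 mm/day

dPW/dt = (81.3 − 72.8) mm / (18/24 day) = +11.333 mm/day.
P = E + C − dPW/dt = 2.1 + (39.2) − (+11.333) = 30.0 mm/day.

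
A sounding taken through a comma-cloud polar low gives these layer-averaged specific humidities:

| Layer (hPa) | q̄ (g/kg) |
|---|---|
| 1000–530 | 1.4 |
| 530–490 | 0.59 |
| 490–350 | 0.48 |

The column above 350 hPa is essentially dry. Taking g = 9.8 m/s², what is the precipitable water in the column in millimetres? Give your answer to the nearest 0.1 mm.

PW ≈ 7.6 mm

Precipitable water is the column-integrated vapour mass per unit area: PW = (1/g) Σ q̄ Δp, with q in kg/kg and Δp in Pa (1 kg/m² of water = 1 mm).
Layer 1000–530 hPa: Δp = 470 hPa = 47000 Pa, q̄ = 0.0014 kg/kg → 0.0014 × 47000 / 9.8 = 6.71 mm
Layer 530–490 hPa: Δp = 40 hPa = 4000 Pa, q̄ = 0.00059 kg/kg → 0.00059 × 4000 / 9.8 = 0.24 mm
Layer 490–350 hPa: Δp = 140 hPa = 14000 Pa, q̄ = 0.00048 kg/kg → 0.00048 × 14000 / 9.8 = 0.69 mm
PW = 6.71 + 0.24 + 0.69 = 7.64 ≈ 7.6 mm.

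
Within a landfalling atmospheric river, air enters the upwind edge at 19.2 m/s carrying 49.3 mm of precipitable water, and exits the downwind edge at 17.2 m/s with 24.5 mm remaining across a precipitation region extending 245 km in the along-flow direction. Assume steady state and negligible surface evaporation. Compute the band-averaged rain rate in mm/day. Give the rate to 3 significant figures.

R ≈ 185 mm/day

Column moisture flux per unit crosswind length is F = V × PW.
Inflow: F_in = 19.2 × 49.3 = 946.56 mm·m/s
Outflow: F_out = 17.2 × 24.5 = 421.4 mm·m/s
Steady-state rate R = (F_in − F_out)/L = (946.56 − 421.4) / 245000 m = 2.144e-03 mm/s.
R = 2.144e-03 × 3600 × 24 = 185 mm/day.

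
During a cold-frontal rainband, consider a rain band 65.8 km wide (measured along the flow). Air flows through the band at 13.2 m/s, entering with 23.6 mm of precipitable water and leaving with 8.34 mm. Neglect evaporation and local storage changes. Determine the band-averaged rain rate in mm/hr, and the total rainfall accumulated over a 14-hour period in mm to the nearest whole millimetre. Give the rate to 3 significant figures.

R ≈ 11.0 mm/hr; total ≈ 154 mm

Column moisture flux per unit crosswind length is F = V × PW.
Inflow: F_in = 13.2 × 23.6 = 311.52 mm·m/s
Outflow: F_out = 13.2 × 8.34 = 110.088 mm·m/s
Steady-state rate R = (F_in − F_out)/L = (311.52 − 110.088) / 65800 m = 3.061e-03 mm/s.
R = 3.061e-03 × 3600 = 11.0 mm/hr.
Over 14 h: total = 11.0 × 14 = 154 mm.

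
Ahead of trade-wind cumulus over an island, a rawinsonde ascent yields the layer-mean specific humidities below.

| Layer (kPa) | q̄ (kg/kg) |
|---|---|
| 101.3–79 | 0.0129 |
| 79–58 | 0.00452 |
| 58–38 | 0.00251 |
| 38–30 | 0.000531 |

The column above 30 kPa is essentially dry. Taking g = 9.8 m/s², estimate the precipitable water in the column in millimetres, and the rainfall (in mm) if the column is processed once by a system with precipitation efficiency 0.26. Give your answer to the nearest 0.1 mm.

Precipitable water is the column-integrated vapour mass per unit area: PW = (1/g) Σ q̄ Δp, with q in kg/kg and Δp in Pa (1 kg/m² of water = 1 mm).
Layer 101.3–79 kPa: Δp = 223 hPa = 22300 Pa, q̄ = 0.0129 kg/kg → 0.0129 × 22300 / 9.8 = 29.35 mm
Layer 79–58 kPa: Δp = 210 hPa = 21000 Pa, q̄ = 0.00452 kg/kg → 0.00452 × 21000 / 9.8 = 9.69 mm
Layer 58–38 kPa: Δp = 200 hPa = 20000 Pa, q̄ = 0.00251 kg/kg → 0.00251 × 20000 / 9.8 = 5.12 mm
Layer 38–30 kPa: Δp = 80 hPa = 8000 Pa, q̄ = 0.000531 kg/kg → 0.000531 × 8000 / 9.8 = 0.43 mm
PW = 29.35 + 9.69 + 5.12 + 0.43 = 44.59 ≈ 44.6 mm.
Rainfall = ε × PW = 0.26 × 44.6 = 11.6 mm.

PW ≈ 44.6 mm; rainfall ≈ 11.6 mm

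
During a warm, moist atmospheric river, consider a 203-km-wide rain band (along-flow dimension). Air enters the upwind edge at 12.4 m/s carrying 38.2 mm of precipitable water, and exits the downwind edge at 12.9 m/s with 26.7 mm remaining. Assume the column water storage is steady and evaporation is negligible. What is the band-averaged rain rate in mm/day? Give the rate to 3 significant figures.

R ≈ 55.0 mm/day

Column moisture flux per unit crosswind length is F = V × PW.
Inflow: F_in = 12.4 × 38.2 = 473.68 mm·m/s
Outflow: F_out = 12.9 × 26.7 = 344.43 mm·m/s
Steady-state rate R = (F_in − F_out)/L = (473.68 − 344.43) / 203000 m = 6.367e-04 mm/s.
R = 6.367e-04 × 3600 × 24 = 55.0 mm/day.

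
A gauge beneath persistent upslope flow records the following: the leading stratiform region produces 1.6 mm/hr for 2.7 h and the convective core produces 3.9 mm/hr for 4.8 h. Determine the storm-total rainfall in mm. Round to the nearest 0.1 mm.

total ≈ 23.0 mm

Total = Σ Rᵢ Δtᵢ = 1.6 × 2.7 + 3.9 × 4.8
      = 4.32 + 18.72 = 23.0 mm.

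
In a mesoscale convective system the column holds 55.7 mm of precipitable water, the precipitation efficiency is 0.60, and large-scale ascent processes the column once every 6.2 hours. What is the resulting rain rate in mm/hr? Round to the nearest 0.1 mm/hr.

Each overturning extracts ε × PW = 0.60 × 55.7 = 33.42 mm.
Rate = ε·PW / τ = 33.42 / 6.2 h = 5.4 mm/hr.

R ≈ 5.4 mm/hr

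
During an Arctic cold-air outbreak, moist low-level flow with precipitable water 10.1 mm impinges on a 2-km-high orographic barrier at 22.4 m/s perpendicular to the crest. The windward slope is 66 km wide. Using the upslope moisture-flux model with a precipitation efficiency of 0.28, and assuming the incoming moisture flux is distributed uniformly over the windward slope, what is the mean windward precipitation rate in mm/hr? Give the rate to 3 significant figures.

R ≈ 3.46 mm/hr

Incoming column moisture flux per unit ridge length: F = V × PW = 22.4 × 10.1 = 226.24 mm·m/s.
Spread over the 66 km slope with efficiency ε = 0.28: R = ε·F/W = 0.28 × 226.24 / 66000 m = 9.598e-04 mm/s.
R = 9.598e-04 × 3600 = 3.46 mm/hr.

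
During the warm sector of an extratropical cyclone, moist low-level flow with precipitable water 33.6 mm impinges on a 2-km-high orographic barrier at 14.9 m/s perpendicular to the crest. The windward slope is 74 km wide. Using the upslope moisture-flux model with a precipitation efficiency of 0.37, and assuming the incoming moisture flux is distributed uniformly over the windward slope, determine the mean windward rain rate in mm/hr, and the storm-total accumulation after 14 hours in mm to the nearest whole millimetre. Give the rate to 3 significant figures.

R ≈ 9.01 mm/hr; total ≈ 126 mm

Incoming column moisture flux per unit ridge length: F = V × PW = 14.9 × 33.6 = 500.64 mm·m/s.
Spread over the 74 km slope with efficiency ε = 0.37: R = ε·F/W = 0.37 × 500.64 / 74000 m = 2.503e-03 mm/s.
R = 2.503e-03 × 3600 = 9.01 mm/hr.
Over 14 h: total = 9.01 × 14 = 126.14 ≈ 126 mm.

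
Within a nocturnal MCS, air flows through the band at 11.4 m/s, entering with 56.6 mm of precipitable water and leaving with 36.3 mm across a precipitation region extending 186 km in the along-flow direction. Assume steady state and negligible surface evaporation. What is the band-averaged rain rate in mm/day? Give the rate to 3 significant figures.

Column moisture flux per unit crosswind length is F = V × PW.
Inflow: F_in = 11.4 × 56.6 = 645.24 mm·m/s
Outflow: F_out = 11.4 × 36.3 = 413.82 mm·m/s
Steady-state rate R = (F_in − F_out)/L = (645.24 − 413.82) / 186000 m = 1.244e-03 mm/s.
R = 1.244e-03 × 3600 × 24 = 107 mm/day.

R ≈ 107 mm/day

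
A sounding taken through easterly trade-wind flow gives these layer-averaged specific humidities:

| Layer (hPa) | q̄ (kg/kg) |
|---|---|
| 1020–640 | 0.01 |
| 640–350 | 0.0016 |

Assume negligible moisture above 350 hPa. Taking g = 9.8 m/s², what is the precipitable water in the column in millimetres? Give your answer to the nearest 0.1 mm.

Precipitable water is the column-integrated vapour mass per unit area: PW = (1/g) Σ q̄ Δp, with q in kg/kg and Δp in Pa (1 kg/m² of water = 1 mm).
Layer 1020–640 hPa: Δp = 380 hPa = 38000 Pa, q̄ = 0.01 kg/kg → 0.01 × 38000 / 9.8 = 38.78 mm
Layer 640–350 hPa: Δp = 290 hPa = 29000 Pa, q̄ = 0.0016 kg/kg → 0.0016 × 29000 / 9.8 = 4.73 mm
PW = 38.78 + 4.73 = 43.51 ≈ 43.5 mm.

PW ≈ 43.5 mm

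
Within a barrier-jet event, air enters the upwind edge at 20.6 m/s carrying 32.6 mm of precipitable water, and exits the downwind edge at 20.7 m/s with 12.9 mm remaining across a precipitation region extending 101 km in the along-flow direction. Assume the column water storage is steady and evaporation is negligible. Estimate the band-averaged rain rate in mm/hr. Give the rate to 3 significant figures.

Column moisture flux per unit crosswind length is F = V × PW.
Inflow: F_in = 20.6 × 32.6 = 671.56 mm·m/s
Outflow: F_out = 20.7 × 12.9 = 267.03 mm·m/s
Steady-state rate R = (F_in − F_out)/L = (671.56 − 267.03) / 101000 m = 4.005e-03 mm/s.
R = 4.005e-03 × 3600 = 14.4 mm/hr.

R ≈ 14.4 mm/hr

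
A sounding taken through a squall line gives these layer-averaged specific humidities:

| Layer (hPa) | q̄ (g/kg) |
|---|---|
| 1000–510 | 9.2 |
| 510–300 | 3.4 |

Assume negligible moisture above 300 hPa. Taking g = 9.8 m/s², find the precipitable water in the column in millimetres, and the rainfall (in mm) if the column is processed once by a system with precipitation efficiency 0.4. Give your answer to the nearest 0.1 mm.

PW ≈ 53.3 mm; rainfall ≈ 21.3 mm

Precipitable water is the column-integrated vapour mass per unit area: PW = (1/g) Σ q̄ Δp, with q in kg/kg and Δp in Pa (1 kg/m² of water = 1 mm).
Layer 1000–510 hPa: Δp = 490 hPa = 49000 Pa, q̄ = 0.0092 kg/kg → 0.0092 × 49000 / 9.8 = 46.00 mm
Layer 510–300 hPa: Δp = 210 hPa = 21000 Pa, q̄ = 0.0034 kg/kg → 0.0034 × 21000 / 9.8 = 7.29 mm
PW = 46.00 + 7.29 = 53.29 ≈ 53.3 mm.
Rainfall = ε × PW = 0.4 × 53.3 = 21.3 mm.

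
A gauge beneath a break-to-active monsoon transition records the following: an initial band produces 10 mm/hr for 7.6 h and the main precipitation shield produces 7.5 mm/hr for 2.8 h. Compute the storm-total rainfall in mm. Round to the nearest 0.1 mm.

Total = Σ Rᵢ Δtᵢ = 10 × 7.6 + 7.5 × 2.8
      = 76 + 21 = 97.0 mm.

total ≈ 97.0 mm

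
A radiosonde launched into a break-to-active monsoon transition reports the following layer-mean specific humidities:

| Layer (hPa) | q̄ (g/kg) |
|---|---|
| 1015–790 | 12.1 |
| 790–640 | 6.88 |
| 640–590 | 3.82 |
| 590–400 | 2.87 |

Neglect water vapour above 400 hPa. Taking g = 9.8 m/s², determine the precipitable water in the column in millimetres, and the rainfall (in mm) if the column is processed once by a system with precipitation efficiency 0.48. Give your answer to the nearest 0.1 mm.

Precipitable water is the column-integrated vapour mass per unit area: PW = (1/g) Σ q̄ Δp, with q in kg/kg and Δp in Pa (1 kg/m² of water = 1 mm).
Layer 1015–790 hPa: Δp = 225 hPa = 22500 Pa, q̄ = 0.0121 kg/kg → 0.0121 × 22500 / 9.8 = 27.78 mm
Layer 790–640 hPa: Δp = 150 hPa = 15000 Pa, q̄ = 0.00688 kg/kg → 0.00688 × 15000 / 9.8 = 10.53 mm
Layer 640–590 hPa: Δp = 50 hPa = 5000 Pa, q̄ = 0.00382 kg/kg → 0.00382 × 5000 / 9.8 = 1.95 mm
Layer 590–400 hPa: Δp = 190 hPa = 19000 Pa, q̄ = 0.00287 kg/kg → 0.00287 × 19000 / 9.8 = 5.56 mm
PW = 27.78 + 10.53 + 1.95 + 5.56 = 45.82 ≈ 45.8 mm.
Rainfall = ε × PW = 0.48 × 45.8 = 22.0 mm.

PW ≈ 45.8 mm; rainfall ≈ 22.0 mm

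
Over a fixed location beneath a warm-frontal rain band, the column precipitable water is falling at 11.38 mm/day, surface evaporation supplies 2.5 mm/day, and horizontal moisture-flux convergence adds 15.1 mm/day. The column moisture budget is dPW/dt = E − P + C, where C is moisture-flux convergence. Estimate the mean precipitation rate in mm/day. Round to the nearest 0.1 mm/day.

P ≈ 29.0 mm/day

dPW/dt = -11.38 mm/day.
P = E + C − dPW/dt = 2.5 + (15.1) − (-11.38) = 29.0 mm/day.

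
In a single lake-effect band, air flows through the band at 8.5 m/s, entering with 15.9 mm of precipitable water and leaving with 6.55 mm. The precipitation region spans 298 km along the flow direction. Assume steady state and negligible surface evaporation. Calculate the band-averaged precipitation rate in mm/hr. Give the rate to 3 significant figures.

Column moisture flux per unit crosswind length is F = V × PW.
Inflow: F_in = 8.5 × 15.9 = 135.15 mm·m/s
Outflow: F_out = 8.5 × 6.55 = 55.675 mm·m/s
Steady-state rate R = (F_in − F_out)/L = (135.15 − 55.675) / 298000 m = 2.667e-04 mm/s.
R = 2.667e-04 × 3600 = 0.960 mm/hr.

R ≈ 0.960 mm/hr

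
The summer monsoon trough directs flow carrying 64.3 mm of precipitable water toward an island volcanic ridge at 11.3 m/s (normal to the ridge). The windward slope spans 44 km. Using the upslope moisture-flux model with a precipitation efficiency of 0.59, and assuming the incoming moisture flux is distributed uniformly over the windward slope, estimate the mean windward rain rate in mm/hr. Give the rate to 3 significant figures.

R ≈ 35.1 mm/hr

Incoming column moisture flux per unit ridge length: F = V × PW = 11.3 × 64.3 = 726.59 mm·m/s.
Spread over the 44 km slope with efficiency ε = 0.59: R = ε·F/W = 0.59 × 726.59 / 44000 m = 9.743e-03 mm/s.
R = 9.743e-03 × 3600 = 35.1 mm/hr.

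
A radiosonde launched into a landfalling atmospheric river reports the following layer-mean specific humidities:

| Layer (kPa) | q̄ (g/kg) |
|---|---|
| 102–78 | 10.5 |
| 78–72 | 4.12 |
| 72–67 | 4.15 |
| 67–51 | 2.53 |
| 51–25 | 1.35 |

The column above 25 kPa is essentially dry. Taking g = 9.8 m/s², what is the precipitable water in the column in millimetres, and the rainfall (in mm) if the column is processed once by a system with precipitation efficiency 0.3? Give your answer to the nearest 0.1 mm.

Precipitable water is the column-integrated vapour mass per unit area: PW = (1/g) Σ q̄ Δp, with q in kg/kg and Δp in Pa (1 kg/m² of water = 1 mm).
Layer 102–78 kPa: Δp = 240 hPa = 24000 Pa, q̄ = 0.0105 kg/kg → 0.0105 × 24000 / 9.8 = 25.71 mm
Layer 78–72 kPa: Δp = 60 hPa = 6000 Pa, q̄ = 0.00412 kg/kg → 0.00412 × 6000 / 9.8 = 2.52 mm
Layer 72–67 kPa: Δp = 50 hPa = 5000 Pa, q̄ = 0.00415 kg/kg → 0.00415 × 5000 / 9.8 = 2.12 mm
Layer 67–51 kPa: Δp = 160 hPa = 16000 Pa, q̄ = 0.00253 kg/kg → 0.00253 × 16000 / 9.8 = 4.13 mm
Layer 51–25 kPa: Δp = 260 hPa = 26000 Pa, q̄ = 0.00135 kg/kg → 0.00135 × 26000 / 9.8 = 3.58 mm
PW = 25.71 + 2.52 + 2.12 + 4.13 + 3.58 = 38.06 ≈ 38.1 mm.
Rainfall = ε × PW = 0.3 × 38.1 = 11.4 mm.

PW ≈ 38.1 mm; rainfall ≈ 11.4 mm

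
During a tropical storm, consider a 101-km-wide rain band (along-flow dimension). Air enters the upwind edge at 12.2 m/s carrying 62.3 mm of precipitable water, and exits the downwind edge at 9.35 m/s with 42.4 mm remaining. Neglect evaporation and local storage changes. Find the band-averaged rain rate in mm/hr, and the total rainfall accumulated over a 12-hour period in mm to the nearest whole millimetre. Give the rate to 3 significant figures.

Column moisture flux per unit crosswind length is F = V × PW.
Inflow: F_in = 12.2 × 62.3 = 760.06 mm·m/s
Outflow: F_out = 9.35 × 42.4 = 396.44 mm·m/s
Steady-state rate R = (F_in − F_out)/L = (760.06 − 396.44) / 101000 m = 3.600e-03 mm/s.
R = 3.600e-03 × 3600 = 13.0 mm/hr.
Over 12 h: total = 13.0 × 12 = 156 mm.

R ≈ 13.0 mm/hr; total ≈ 156 mm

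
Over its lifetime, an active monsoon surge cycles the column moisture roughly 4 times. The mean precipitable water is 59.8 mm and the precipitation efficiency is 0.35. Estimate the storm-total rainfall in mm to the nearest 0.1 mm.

rainfall ≈ 83.7 mm

Each cycle deposits ε × PW = 0.35 × 59.8 = 20.93 mm.
Over 4 cycles: 4 × 20.93 = 83.7 mm.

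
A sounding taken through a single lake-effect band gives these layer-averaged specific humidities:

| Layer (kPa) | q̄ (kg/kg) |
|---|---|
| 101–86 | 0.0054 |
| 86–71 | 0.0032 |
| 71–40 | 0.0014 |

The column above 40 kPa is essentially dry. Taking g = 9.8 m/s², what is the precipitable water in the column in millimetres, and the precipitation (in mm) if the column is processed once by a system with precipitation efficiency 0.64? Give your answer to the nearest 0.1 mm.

Precipitable water is the column-integrated vapour mass per unit area: PW = (1/g) Σ q̄ Δp, with q in kg/kg and Δp in Pa (1 kg/m² of water = 1 mm).
Layer 101–86 kPa: Δp = 150 hPa = 15000 Pa, q̄ = 0.0054 kg/kg → 0.0054 × 15000 / 9.8 = 8.27 mm
Layer 86–71 kPa: Δp = 150 hPa = 15000 Pa, q̄ = 0.0032 kg/kg → 0.0032 × 15000 / 9.8 = 4.90 mm
Layer 71–40 kPa: Δp = 310 hPa = 31000 Pa, q̄ = 0.0014 kg/kg → 0.0014 × 31000 / 9.8 = 4.43 mm
PW = 8.27 + 4.90 + 4.43 = 17.60 ≈ 17.6 mm.
Precipitation = ε × PW = 0.64 × 17.6 = 11.3 mm.

PW ≈ 17.6 mm; precipitation ≈ 11.3 mm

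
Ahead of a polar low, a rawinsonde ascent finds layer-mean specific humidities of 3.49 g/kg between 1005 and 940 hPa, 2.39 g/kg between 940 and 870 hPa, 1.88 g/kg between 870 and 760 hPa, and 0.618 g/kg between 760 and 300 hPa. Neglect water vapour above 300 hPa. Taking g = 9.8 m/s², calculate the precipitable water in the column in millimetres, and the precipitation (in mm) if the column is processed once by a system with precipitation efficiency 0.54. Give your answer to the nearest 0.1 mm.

PW ≈ 9.0 mm; precipitation ≈ 4.9 mm

Precipitable water is the column-integrated vapour mass per unit area: PW = (1/g) Σ q̄ Δp, with q in kg/kg and Δp in Pa (1 kg/m² of water = 1 mm).
Layer 1005–940 hPa: Δp = 65 hPa = 6500 Pa, q̄ = 0.00349 kg/kg → 0.00349 × 6500 / 9.8 = 2.31 mm
Layer 940–870 hPa: Δp = 70 hPa = 7000 Pa, q̄ = 0.00239 kg/kg → 0.00239 × 7000 / 9.8 = 1.71 mm
Layer 870–760 hPa: Δp = 110 hPa = 11000 Pa, q̄ = 0.00188 kg/kg → 0.00188 × 11000 / 9.8 = 2.11 mm
Layer 760–300 hPa: Δp = 460 hPa = 46000 Pa, q̄ = 0.000618 kg/kg → 0.000618 × 46000 / 9.8 = 2.90 mm
PW = 2.31 + 1.71 + 2.11 + 2.90 = 9.03 ≈ 9.0 mm.
Precipitation = ε × PW = 0.54 × 9.0 = 4.9 mm.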